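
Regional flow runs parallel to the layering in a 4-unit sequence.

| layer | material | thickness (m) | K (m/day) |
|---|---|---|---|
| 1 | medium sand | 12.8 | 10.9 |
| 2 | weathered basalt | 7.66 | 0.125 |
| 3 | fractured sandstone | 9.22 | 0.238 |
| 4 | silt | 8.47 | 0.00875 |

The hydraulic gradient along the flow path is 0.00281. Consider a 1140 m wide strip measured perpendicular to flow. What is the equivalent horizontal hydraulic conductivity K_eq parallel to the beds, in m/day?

Flow is parallel to layering, so each bed carries its own Darcy discharge and the transmissivities add.
Σ(K_i·b_i) = 10.9×12.8 + 0.125×7.66 + 0.238×9.22 + 0.00875×8.47 = 142.7 m²/day.
Total thickness b = 38.15 m, so K_eq = Σ(K_i·b_i)/b = 3.742 m/day.

3.74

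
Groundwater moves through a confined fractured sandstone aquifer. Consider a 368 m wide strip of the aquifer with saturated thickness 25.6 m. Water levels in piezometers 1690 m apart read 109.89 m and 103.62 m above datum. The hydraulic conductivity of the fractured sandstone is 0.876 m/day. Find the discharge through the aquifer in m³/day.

30.6

Cross-sectional area A = 368 × 25.6 = 9421 m².
Hydraulic gradient i = (109.89 − 103.62) / 1690 = 6.27 / 1690 = 0.003710.
Darcy's law: Q = K · A · i = 0.8760 × 9421 × 0.003710 = 30.62 m³/day.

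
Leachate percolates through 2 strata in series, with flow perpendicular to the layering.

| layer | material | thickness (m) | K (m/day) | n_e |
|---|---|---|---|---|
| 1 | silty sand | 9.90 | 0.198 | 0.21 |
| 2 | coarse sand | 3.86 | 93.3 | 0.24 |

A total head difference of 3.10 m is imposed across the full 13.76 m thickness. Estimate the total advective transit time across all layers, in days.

With flow normal to the layers, continuity requires the same specific discharge q through every layer.
Σ(b_i/K_i) = 9.90/0.198 + 3.86/93.3 = 50.04 d.
q = Δh / Σ(b_i/K_i) = 3.10 / 50.04 = 0.06195 m/day.
In each layer the seepage velocity is v_i = q/n_i, so the layer transit time is t_i = b_i·n_i / q:
  layer 1 (silty sand): t_1 = 9.90 × 0.21 / 0.06195 = 33.56 d
  layer 2 (coarse sand): t_2 = 3.86 × 0.24 / 0.06195 = 14.95 d
Total t = Σ t_i = 48.51 days.

48.5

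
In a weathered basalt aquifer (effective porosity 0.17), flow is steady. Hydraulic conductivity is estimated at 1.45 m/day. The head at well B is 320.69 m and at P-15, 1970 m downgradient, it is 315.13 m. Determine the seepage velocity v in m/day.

0.0241

Hydraulic gradient i = (320.69 − 315.13) / 1970 = 5.56 / 1970 = 0.002822.
Darcy flux q = K · i = 1.450 × 0.002822 = 0.004092 m/day.
Seepage velocity v = q / n_e = 0.004092 / 0.17 = 0.02407 m/day.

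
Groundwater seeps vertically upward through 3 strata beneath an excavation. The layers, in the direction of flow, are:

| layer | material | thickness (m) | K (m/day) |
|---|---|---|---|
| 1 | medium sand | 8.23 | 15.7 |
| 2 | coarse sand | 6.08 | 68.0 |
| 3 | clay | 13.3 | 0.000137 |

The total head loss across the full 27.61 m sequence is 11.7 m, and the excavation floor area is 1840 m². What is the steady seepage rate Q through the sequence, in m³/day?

Flow is perpendicular to layering, so the layers act in series and the equivalent K is the thickness-weighted harmonic mean.
Total thickness L = 8.23 + 6.08 + 13.3 = 27.61 m.
Σ(b_i/K_i) = 8.23/15.7 + 6.08/68.0 + 13.3/0.000137 = 97081 d.
K_eq = L / Σ(b_i/K_i) = 27.61 / 97081 = 0.0002844 m/day.
Q = K_eq · A · (Δh/L) = 0.0002844 × 1840 × (11.7/27.61) = 0.2218 m³/day.

0.222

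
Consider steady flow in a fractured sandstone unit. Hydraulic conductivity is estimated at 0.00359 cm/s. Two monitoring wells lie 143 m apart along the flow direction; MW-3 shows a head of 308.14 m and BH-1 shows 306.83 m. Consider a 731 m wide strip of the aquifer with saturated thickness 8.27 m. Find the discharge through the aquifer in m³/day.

172

Convert K: 0.00359 cm/s × 864 = 3.102 m/day.
Cross-sectional area A = 731 × 8.27 = 6045 m².
Hydraulic gradient i = (308.14 − 306.83) / 143 = 1.31 / 143 = 0.009161.
Darcy's law: Q = K · A · i = 3.102 × 6045 × 0.009161 = 171.8 m³/day.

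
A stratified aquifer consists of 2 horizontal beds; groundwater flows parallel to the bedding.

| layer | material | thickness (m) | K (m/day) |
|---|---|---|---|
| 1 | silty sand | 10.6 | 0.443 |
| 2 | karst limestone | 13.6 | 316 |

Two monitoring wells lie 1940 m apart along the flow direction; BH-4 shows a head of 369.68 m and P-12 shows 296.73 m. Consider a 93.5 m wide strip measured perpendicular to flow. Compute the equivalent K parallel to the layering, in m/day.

178

Flow is parallel to layering, so each bed carries its own Darcy discharge and the transmissivities add.
Σ(K_i·b_i) = 0.443×10.6 + 316×13.6 = 4302 m²/day.
Total thickness b = 24.20 m, so K_eq = Σ(K_i·b_i)/b = 177.8 m/day.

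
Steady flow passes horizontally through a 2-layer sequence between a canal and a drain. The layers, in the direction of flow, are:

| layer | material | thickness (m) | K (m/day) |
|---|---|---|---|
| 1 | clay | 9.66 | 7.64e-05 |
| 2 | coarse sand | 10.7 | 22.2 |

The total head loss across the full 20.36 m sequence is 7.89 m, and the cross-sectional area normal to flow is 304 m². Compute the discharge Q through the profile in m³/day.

0.0190

Flow is perpendicular to layering, so the layers act in series and the equivalent K is the thickness-weighted harmonic mean.
Total thickness L = 9.66 + 10.7 = 20.36 m.
Σ(b_i/K_i) = 9.66/7.64e-05 + 10.7/22.2 = 1.264e+05 d.
K_eq = L / Σ(b_i/K_i) = 20.36 / 1.264e+05 = 0.0001610 m/day.
Q = K_eq · A · (Δh/L) = 0.0001610 × 304 × (7.89/20.36) = 0.01897 m³/day.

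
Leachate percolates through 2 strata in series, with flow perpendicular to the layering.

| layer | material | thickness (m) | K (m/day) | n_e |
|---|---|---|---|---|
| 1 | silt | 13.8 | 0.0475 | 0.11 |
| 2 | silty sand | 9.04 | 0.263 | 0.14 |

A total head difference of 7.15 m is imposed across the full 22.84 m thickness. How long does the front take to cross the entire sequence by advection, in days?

126

With flow normal to the layers, continuity requires the same specific discharge q through every layer.
Σ(b_i/K_i) = 13.8/0.0475 + 9.04/0.263 = 324.9 d.
q = Δh / Σ(b_i/K_i) = 7.15 / 324.9 = 0.02201 m/day.
In each layer the seepage velocity is v_i = q/n_i, so the layer transit time is t_i = b_i·n_i / q:
  layer 1 (silt): t_1 = 13.8 × 0.11 / 0.02201 = 68.98 d
  layer 2 (silty sand): t_2 = 9.04 × 0.14 / 0.02201 = 57.51 d
Total t = Σ t_i = 126.5 days.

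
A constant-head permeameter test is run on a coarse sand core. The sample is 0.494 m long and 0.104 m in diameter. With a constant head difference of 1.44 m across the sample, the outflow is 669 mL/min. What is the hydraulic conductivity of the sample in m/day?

Cross-sectional area A = π·(d/2)² = π × (0.104/2)² = 0.008495 m².
Convert discharge: 669 mL/min = 1.115e-05 m³/s.
Darcy's law rearranged: K = Q·L / (A·Δh) = 1.115e-05 × 0.494 / (0.008495 × 1.44) = 0.0004503 m/s = 38.90 m/day.

38.9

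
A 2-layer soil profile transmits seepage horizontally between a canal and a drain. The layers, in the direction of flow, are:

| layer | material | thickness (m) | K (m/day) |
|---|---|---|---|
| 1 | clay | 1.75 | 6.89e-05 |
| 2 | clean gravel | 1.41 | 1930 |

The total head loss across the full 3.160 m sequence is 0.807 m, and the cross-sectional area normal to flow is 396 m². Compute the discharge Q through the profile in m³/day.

Flow is perpendicular to layering, so the layers act in series and the equivalent K is the thickness-weighted harmonic mean.
Total thickness L = 1.75 + 1.41 = 3.160 m.
Σ(b_i/K_i) = 1.75/6.89e-05 + 1.41/1930 = 25399 d.
K_eq = L / Σ(b_i/K_i) = 3.160 / 25399 = 0.0001244 m/day.
Q = K_eq · A · (Δh/L) = 0.0001244 × 396 × (0.807/3.160) = 0.01258 m³/day.

0.0126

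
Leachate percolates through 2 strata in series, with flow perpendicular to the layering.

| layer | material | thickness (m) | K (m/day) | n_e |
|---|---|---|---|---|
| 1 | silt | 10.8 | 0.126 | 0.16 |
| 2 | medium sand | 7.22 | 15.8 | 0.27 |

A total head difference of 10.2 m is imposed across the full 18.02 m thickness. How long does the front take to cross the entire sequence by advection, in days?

31.1

With flow normal to the layers, continuity requires the same specific discharge q through every layer.
Σ(b_i/K_i) = 10.8/0.126 + 7.22/15.8 = 86.17 d.
q = Δh / Σ(b_i/K_i) = 10.2 / 86.17 = 0.1184 m/day.
In each layer the seepage velocity is v_i = q/n_i, so the layer transit time is t_i = b_i·n_i / q:
  layer 1 (silt): t_1 = 10.8 × 0.16 / 0.1184 = 14.60 d
  layer 2 (medium sand): t_2 = 7.22 × 0.27 / 0.1184 = 16.47 d
Total t = Σ t_i = 31.07 days.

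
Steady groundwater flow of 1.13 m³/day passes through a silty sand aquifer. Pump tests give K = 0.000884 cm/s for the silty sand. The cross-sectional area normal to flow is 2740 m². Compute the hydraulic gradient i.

0.000540

Convert K: 0.000884 cm/s × 864 = 0.7638 m/day.
From Q = K·A·i, i = Q / (K·A) = 1.13 / (0.7638 × 2740) = 0.0005400.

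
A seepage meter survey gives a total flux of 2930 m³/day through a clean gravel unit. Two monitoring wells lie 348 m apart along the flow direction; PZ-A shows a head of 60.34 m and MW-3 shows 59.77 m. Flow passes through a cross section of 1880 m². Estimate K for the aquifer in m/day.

952

Hydraulic gradient i = (60.34 − 59.77) / 348 = 0.57 / 348 = 0.001638.
From Q = K·A·i, K = Q / (A·i) = 2930 / (1880 × 0.001638) = 951.5 m/day.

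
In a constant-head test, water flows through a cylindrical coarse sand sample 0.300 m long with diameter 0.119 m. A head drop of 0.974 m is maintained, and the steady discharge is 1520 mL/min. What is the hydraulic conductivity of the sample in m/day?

Cross-sectional area A = π·(d/2)² = π × (0.119/2)² = 0.01112 m².
Convert discharge: 1520 mL/min = 2.533e-05 m³/s.
Darcy's law rearranged: K = Q·L / (A·Δh) = 2.533e-05 × 0.300 / (0.01112 × 0.974) = 0.0007016 m/s = 60.62 m/day.

60.6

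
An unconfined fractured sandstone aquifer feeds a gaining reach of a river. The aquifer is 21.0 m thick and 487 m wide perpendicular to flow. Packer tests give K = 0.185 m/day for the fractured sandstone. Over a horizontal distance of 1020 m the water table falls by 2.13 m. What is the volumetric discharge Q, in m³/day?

3.95

Cross-sectional area A = 487 × 21.0 = 10227 m².
Hydraulic gradient i = Δh / L = 2.13 / 1020 = 0.002088.
Darcy's law: Q = K · A · i = 0.1850 × 10227 × 0.002088 = 3.951 m³/day.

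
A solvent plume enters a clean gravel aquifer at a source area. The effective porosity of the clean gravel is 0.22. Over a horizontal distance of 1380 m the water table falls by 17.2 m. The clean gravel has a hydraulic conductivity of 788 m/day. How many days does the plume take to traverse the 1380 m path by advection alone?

30.9

Hydraulic gradient i = Δh / L = 17.2 / 1380 = 0.01246.
Darcy flux q = K · i = 788.0 × 0.01246 = 9.821 m/day.
Seepage velocity v = q / n_e = 9.821 / 0.22 = 44.64 m/day.
Travel time t = L / v = 1380 / 44.64 = 30.91 days.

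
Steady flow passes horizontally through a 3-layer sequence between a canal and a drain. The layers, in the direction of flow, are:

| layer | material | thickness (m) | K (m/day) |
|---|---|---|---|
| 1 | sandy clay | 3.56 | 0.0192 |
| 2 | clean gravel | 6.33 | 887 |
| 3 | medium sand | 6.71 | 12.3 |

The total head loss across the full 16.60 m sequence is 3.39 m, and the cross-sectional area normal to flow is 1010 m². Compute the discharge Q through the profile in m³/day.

Flow is perpendicular to layering, so the layers act in series and the equivalent K is the thickness-weighted harmonic mean.
Total thickness L = 3.56 + 6.33 + 6.71 = 16.60 m.
Σ(b_i/K_i) = 3.56/0.0192 + 6.33/887 + 6.71/12.3 = 186.0 d.
K_eq = L / Σ(b_i/K_i) = 16.60 / 186.0 = 0.08926 m/day.
Q = K_eq · A · (Δh/L) = 0.08926 × 1010 × (3.39/16.60) = 18.41 m³/day.

18.4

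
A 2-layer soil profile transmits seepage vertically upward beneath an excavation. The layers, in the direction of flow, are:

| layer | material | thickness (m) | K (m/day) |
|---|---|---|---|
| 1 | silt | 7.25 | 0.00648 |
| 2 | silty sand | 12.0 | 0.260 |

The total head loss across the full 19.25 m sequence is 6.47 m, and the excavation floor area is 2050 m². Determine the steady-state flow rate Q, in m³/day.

Flow is perpendicular to layering, so the layers act in series and the equivalent K is the thickness-weighted harmonic mean.
Total thickness L = 7.25 + 12.0 = 19.25 m.
Σ(b_i/K_i) = 7.25/0.00648 + 12.0/0.260 = 1165 d.
K_eq = L / Σ(b_i/K_i) = 19.25 / 1165 = 0.01652 m/day.
Q = K_eq · A · (Δh/L) = 0.01652 × 2050 × (6.47/19.25) = 11.39 m³/day.

11.4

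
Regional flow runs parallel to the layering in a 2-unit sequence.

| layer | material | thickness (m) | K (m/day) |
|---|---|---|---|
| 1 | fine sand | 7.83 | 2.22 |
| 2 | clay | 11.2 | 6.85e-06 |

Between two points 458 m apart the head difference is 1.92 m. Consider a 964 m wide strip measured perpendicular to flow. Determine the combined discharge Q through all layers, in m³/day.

Flow is parallel to layering, so each bed carries its own Darcy discharge and the transmissivities add.
Σ(K_i·b_i) = 2.22×7.83 + 6.85e-06×11.2 = 17.38 m²/day.
Hydraulic gradient i = Δh / L = 1.92 / 458 = 0.004192.
Q = Σ(K_i·b_i) · W · i = 17.38 × 964 × 0.004192 = 70.25 m³/day.

70.2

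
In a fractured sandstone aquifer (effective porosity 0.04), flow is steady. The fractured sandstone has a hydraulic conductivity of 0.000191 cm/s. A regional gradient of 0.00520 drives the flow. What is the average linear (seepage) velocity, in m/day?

Convert K: 0.000191 cm/s × 864 = 0.1650 m/day.
Hydraulic gradient i = 0.00520.
Darcy flux q = K · i = 0.1650 × 0.005200 = 0.0008581 m/day.
Seepage velocity v = q / n_e = 0.0008581 / 0.04 = 0.02145 m/day.

0.0215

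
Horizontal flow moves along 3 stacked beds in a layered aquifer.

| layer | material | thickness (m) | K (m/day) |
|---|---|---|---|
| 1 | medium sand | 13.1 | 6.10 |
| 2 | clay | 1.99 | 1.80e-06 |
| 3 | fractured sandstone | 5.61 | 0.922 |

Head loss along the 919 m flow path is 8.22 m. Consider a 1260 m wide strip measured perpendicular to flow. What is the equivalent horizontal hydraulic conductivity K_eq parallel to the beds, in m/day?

Flow is parallel to layering, so each bed carries its own Darcy discharge and the transmissivities add.
Σ(K_i·b_i) = 6.10×13.1 + 1.80e-06×1.99 + 0.922×5.61 = 85.08 m²/day.
Total thickness b = 20.70 m, so K_eq = Σ(K_i·b_i)/b = 4.110 m/day.

4.11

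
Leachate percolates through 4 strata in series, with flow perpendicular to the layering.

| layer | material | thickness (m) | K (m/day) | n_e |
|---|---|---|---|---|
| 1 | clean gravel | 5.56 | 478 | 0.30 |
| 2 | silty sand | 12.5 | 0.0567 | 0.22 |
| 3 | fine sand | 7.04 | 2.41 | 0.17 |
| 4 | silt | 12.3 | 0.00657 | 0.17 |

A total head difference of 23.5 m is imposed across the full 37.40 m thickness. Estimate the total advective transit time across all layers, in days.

687

With flow normal to the layers, continuity requires the same specific discharge q through every layer.
Σ(b_i/K_i) = 5.56/478 + 12.5/0.0567 + 7.04/2.41 + 12.3/0.00657 = 2096 d.
q = Δh / Σ(b_i/K_i) = 23.5 / 2096 = 0.01121 m/day.
In each layer the seepage velocity is v_i = q/n_i, so the layer transit time is t_i = b_i·n_i / q:
  layer 1 (clean gravel): t_1 = 5.56 × 0.30 / 0.01121 = 148.7 d
  layer 2 (silty sand): t_2 = 12.5 × 0.22 / 0.01121 = 245.2 d
  layer 3 (fine sand): t_3 = 7.04 × 0.17 / 0.01121 = 106.7 d
  layer 4 (silt): t_4 = 12.3 × 0.17 / 0.01121 = 186.5 d
Total t = Σ t_i = 687.1 days.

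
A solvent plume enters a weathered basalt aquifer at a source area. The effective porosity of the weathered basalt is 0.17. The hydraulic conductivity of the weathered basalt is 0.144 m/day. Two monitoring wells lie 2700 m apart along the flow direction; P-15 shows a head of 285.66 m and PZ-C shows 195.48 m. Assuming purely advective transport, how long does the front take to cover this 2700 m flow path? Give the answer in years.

Hydraulic gradient i = (285.66 − 195.48) / 2700 = 90.18 / 2700 = 0.03340.
Darcy flux q = K · i = 0.1440 × 0.03340 = 0.004810 m/day.
Seepage velocity v = q / n_e = 0.004810 / 0.17 = 0.02829 m/day.
Travel time t = L / v = 2700 / 0.02829 = 95434 days = 261.3 years.

261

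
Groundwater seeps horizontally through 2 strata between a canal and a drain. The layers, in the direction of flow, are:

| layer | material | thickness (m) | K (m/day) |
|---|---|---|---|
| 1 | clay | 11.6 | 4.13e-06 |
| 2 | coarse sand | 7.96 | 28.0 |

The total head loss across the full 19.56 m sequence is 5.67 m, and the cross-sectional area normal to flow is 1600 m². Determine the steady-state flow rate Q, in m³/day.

Flow is perpendicular to layering, so the layers act in series and the equivalent K is the thickness-weighted harmonic mean.
Total thickness L = 11.6 + 7.96 = 19.56 m.
Σ(b_i/K_i) = 11.6/4.13e-06 + 7.96/28.0 = 2.809e+06 d.
K_eq = L / Σ(b_i/K_i) = 19.56 / 2.809e+06 = 6.964e-06 m/day.
Q = K_eq · A · (Δh/L) = 6.964e-06 × 1600 × (5.67/19.56) = 0.003230 m³/day.

0.00323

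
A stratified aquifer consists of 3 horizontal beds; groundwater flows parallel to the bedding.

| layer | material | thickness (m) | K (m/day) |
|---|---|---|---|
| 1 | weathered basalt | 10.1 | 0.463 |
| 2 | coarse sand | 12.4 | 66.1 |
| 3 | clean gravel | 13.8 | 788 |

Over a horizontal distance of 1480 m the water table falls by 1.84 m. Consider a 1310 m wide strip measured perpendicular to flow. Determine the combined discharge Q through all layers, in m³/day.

19100

Flow is parallel to layering, so each bed carries its own Darcy discharge and the transmissivities add.
Σ(K_i·b_i) = 0.463×10.1 + 66.1×12.4 + 788×13.8 = 11699 m²/day.
Hydraulic gradient i = Δh / L = 1.84 / 1480 = 0.001243.
Q = Σ(K_i·b_i) · W · i = 11699 × 1310 × 0.001243 = 19053 m³/day.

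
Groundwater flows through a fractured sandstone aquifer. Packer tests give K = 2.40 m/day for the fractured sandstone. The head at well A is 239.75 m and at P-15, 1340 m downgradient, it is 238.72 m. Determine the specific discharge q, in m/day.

0.00184

Hydraulic gradient i = (239.75 − 238.72) / 1340 = 1.03 / 1340 = 0.0007687.
Specific discharge q = K · i = 2.400 × 0.0007687 = 0.001845 m/day.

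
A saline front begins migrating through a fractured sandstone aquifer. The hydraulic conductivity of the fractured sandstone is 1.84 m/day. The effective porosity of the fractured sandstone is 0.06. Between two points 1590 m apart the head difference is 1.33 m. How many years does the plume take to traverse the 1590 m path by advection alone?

Hydraulic gradient i = Δh / L = 1.33 / 1590 = 0.0008365.
Darcy flux q = K · i = 1.840 × 0.0008365 = 0.001539 m/day.
Seepage velocity v = q / n_e = 0.001539 / 0.06 = 0.02565 m/day.
Travel time t = L / v = 1590 / 0.02565 = 61983 days = 169.7 years.

170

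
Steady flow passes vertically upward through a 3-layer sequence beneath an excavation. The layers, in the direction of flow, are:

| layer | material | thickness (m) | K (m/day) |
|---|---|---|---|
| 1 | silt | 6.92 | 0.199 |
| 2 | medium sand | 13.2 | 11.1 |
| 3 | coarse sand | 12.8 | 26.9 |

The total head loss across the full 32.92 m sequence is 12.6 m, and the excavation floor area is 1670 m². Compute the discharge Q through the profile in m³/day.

577

Flow is perpendicular to layering, so the layers act in series and the equivalent K is the thickness-weighted harmonic mean.
Total thickness L = 6.92 + 13.2 + 12.8 = 32.92 m.
Σ(b_i/K_i) = 6.92/0.199 + 13.2/11.1 + 12.8/26.9 = 36.44 d.
K_eq = L / Σ(b_i/K_i) = 32.92 / 36.44 = 0.9034 m/day.
Q = K_eq · A · (Δh/L) = 0.9034 × 1670 × (12.6/32.92) = 577.5 m³/day.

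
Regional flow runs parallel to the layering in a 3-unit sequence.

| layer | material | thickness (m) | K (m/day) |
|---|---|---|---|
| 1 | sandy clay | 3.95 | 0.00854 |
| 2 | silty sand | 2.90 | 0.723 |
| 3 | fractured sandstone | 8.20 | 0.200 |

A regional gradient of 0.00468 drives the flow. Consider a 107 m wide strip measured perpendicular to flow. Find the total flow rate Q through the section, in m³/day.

Flow is parallel to layering, so each bed carries its own Darcy discharge and the transmissivities add.
Σ(K_i·b_i) = 0.00854×3.95 + 0.723×2.90 + 0.200×8.20 = 3.770 m²/day.
Hydraulic gradient i = 0.00468.
Q = Σ(K_i·b_i) · W · i = 3.770 × 107 × 0.004680 = 1.888 m³/day.

1.89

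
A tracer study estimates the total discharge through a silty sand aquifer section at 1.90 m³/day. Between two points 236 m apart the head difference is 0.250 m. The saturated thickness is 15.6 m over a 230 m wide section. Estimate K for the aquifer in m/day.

Cross-sectional area A = 230 × 15.6 = 3588 m².
Hydraulic gradient i = Δh / L = 0.250 / 236 = 0.001059.
From Q = K·A·i, K = Q / (A·i) = 1.90 / (3588 × 0.001059) = 0.4999 m/day.

0.500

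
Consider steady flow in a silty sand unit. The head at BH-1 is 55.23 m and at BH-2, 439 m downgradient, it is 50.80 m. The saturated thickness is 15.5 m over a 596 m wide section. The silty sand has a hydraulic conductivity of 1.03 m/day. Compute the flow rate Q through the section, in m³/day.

96.0

Cross-sectional area A = 596 × 15.5 = 9238 m².
Hydraulic gradient i = (55.23 − 50.80) / 439 = 4.43 / 439 = 0.01009.
Darcy's law: Q = K · A · i = 1.030 × 9238 × 0.01009 = 96.02 m³/day.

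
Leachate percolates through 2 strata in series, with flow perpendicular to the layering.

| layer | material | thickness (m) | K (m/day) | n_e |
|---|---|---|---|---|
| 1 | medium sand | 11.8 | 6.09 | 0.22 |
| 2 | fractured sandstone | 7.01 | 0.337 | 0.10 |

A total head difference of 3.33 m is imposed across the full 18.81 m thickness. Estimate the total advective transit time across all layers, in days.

With flow normal to the layers, continuity requires the same specific discharge q through every layer.
Σ(b_i/K_i) = 11.8/6.09 + 7.01/0.337 = 22.74 d.
q = Δh / Σ(b_i/K_i) = 3.33 / 22.74 = 0.1464 m/day.
In each layer the seepage velocity is v_i = q/n_i, so the layer transit time is t_i = b_i·n_i / q:
  layer 1 (medium sand): t_1 = 11.8 × 0.22 / 0.1464 = 17.73 d
  layer 2 (fractured sandstone): t_2 = 7.01 × 0.10 / 0.1464 = 4.787 d
Total t = Σ t_i = 22.51 days.

22.5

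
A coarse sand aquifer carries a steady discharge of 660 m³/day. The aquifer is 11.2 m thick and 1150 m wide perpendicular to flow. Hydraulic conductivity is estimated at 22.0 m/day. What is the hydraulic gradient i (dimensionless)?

Cross-sectional area A = 1150 × 11.2 = 12880 m².
From Q = K·A·i, i = Q / (K·A) = 660 / (22.00 × 12880) = 0.002329.

0.00233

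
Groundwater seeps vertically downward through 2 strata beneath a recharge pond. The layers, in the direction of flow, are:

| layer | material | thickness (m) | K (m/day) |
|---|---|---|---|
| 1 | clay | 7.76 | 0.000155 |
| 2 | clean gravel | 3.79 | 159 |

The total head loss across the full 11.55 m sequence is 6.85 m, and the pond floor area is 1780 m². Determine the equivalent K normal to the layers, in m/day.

0.000231

Flow is perpendicular to layering, so the layers act in series and the equivalent K is the thickness-weighted harmonic mean.
Total thickness L = 7.76 + 3.79 = 11.55 m.
Σ(b_i/K_i) = 7.76/0.000155 + 3.79/159 = 50065 d.
K_eq = L / Σ(b_i/K_i) = 11.55 / 50065 = 0.0002307 m/day.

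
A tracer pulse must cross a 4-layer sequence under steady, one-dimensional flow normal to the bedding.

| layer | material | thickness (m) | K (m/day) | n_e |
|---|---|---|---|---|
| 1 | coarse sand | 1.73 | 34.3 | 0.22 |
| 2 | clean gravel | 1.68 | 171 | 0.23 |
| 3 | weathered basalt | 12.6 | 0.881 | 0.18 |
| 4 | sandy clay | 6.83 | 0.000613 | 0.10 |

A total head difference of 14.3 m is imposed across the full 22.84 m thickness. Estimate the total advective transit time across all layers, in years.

With flow normal to the layers, continuity requires the same specific discharge q through every layer.
Σ(b_i/K_i) = 1.73/34.3 + 1.68/171 + 12.6/0.881 + 6.83/0.000613 = 11156 d.
q = Δh / Σ(b_i/K_i) = 14.3 / 11156 = 0.001282 m/day.
In each layer the seepage velocity is v_i = q/n_i, so the layer transit time is t_i = b_i·n_i / q:
  layer 1 (coarse sand): t_1 = 1.73 × 0.22 / 0.001282 = 296.9 d
  layer 2 (clean gravel): t_2 = 1.68 × 0.23 / 0.001282 = 301.5 d
  layer 3 (weathered basalt): t_3 = 12.6 × 0.18 / 0.001282 = 1769 d
  layer 4 (sandy clay): t_4 = 6.83 × 0.10 / 0.001282 = 532.8 d
Total t = Σ t_i = 2901 days = 7.942 years.

7.94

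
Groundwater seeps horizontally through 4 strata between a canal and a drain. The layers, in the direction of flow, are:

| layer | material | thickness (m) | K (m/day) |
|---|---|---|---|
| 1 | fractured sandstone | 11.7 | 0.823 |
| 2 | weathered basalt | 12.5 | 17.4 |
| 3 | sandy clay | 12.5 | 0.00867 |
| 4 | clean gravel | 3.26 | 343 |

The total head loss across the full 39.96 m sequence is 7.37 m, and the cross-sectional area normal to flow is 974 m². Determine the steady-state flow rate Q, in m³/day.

4.93

Flow is perpendicular to layering, so the layers act in series and the equivalent K is the thickness-weighted harmonic mean.
Total thickness L = 11.7 + 12.5 + 12.5 + 3.26 = 39.96 m.
Σ(b_i/K_i) = 11.7/0.823 + 12.5/17.4 + 12.5/0.00867 + 3.26/343 = 1457 d.
K_eq = L / Σ(b_i/K_i) = 39.96 / 1457 = 0.02743 m/day.
Q = K_eq · A · (Δh/L) = 0.02743 × 974 × (7.37/39.96) = 4.928 m³/day.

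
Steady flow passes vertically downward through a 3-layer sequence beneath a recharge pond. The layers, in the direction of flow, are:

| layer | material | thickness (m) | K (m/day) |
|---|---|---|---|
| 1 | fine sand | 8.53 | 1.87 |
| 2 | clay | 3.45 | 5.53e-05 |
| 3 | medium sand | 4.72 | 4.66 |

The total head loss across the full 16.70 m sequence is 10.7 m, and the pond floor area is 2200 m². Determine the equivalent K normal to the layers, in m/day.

Flow is perpendicular to layering, so the layers act in series and the equivalent K is the thickness-weighted harmonic mean.
Total thickness L = 8.53 + 3.45 + 4.72 = 16.70 m.
Σ(b_i/K_i) = 8.53/1.87 + 3.45/5.53e-05 + 4.72/4.66 = 62393 d.
K_eq = L / Σ(b_i/K_i) = 16.70 / 62393 = 0.0002677 m/day.

0.000268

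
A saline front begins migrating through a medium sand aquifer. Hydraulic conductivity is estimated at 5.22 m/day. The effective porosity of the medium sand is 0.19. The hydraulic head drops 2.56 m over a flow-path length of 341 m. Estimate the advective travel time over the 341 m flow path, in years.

4.53

Hydraulic gradient i = Δh / L = 2.56 / 341 = 0.007507.
Darcy flux q = K · i = 5.220 × 0.007507 = 0.03919 m/day.
Seepage velocity v = q / n_e = 0.03919 / 0.19 = 0.2063 m/day.
Travel time t = L / v = 341 / 0.2063 = 1653 days = 4.526 years.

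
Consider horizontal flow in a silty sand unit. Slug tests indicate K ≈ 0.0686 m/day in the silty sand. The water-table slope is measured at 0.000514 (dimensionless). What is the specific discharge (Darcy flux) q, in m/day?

Hydraulic gradient i = 0.000514.
Specific discharge q = K · i = 0.06860 × 0.0005140 = 3.526e-05 m/day.

3.53e-05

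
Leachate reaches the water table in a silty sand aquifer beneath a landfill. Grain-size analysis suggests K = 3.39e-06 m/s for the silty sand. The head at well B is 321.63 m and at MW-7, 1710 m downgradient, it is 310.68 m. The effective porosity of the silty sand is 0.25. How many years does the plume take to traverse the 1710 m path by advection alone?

624

Convert K: 3.39e-06 m/s × 86400 = 0.2929 m/day.
Hydraulic gradient i = (321.63 − 310.68) / 1710 = 10.95 / 1710 = 0.006404.
Darcy flux q = K · i = 0.2929 × 0.006404 = 0.001876 m/day.
Seepage velocity v = q / n_e = 0.001876 / 0.25 = 0.007502 m/day.
Travel time t = L / v = 1710 / 0.007502 = 2.279e+05 days = 624.0 years.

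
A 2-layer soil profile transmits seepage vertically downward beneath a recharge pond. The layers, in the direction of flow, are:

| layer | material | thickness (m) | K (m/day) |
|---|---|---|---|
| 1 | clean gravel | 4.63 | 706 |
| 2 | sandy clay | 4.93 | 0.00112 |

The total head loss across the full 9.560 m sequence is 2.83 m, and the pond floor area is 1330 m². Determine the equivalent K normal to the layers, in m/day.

Flow is perpendicular to layering, so the layers act in series and the equivalent K is the thickness-weighted harmonic mean.
Total thickness L = 4.63 + 4.93 = 9.560 m.
Σ(b_i/K_i) = 4.63/706 + 4.93/0.00112 = 4402 d.
K_eq = L / Σ(b_i/K_i) = 9.560 / 4402 = 0.002172 m/day.

0.00217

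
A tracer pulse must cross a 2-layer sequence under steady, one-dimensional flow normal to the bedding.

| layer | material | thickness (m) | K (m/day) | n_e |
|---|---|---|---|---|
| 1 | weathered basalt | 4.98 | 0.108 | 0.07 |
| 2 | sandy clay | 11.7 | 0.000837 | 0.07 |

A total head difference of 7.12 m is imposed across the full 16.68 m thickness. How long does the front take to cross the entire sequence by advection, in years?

6.30

With flow normal to the layers, continuity requires the same specific discharge q through every layer.
Σ(b_i/K_i) = 4.98/0.108 + 11.7/0.000837 = 14025 d.
q = Δh / Σ(b_i/K_i) = 7.12 / 14025 = 0.0005077 m/day.
In each layer the seepage velocity is v_i = q/n_i, so the layer transit time is t_i = b_i·n_i / q:
  layer 1 (weathered basalt): t_1 = 4.98 × 0.07 / 0.0005077 = 686.7 d
  layer 2 (sandy clay): t_2 = 11.7 × 0.07 / 0.0005077 = 1613 d
Total t = Σ t_i = 2300 days = 6.297 years.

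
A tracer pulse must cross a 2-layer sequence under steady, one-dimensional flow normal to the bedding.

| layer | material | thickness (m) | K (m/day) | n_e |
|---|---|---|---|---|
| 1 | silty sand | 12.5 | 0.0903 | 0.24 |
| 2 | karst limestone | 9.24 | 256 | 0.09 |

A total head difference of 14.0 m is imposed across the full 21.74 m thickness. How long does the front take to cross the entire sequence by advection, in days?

With flow normal to the layers, continuity requires the same specific discharge q through every layer.
Σ(b_i/K_i) = 12.5/0.0903 + 9.24/256 = 138.5 d.
q = Δh / Σ(b_i/K_i) = 14.0 / 138.5 = 0.1011 m/day.
In each layer the seepage velocity is v_i = q/n_i, so the layer transit time is t_i = b_i·n_i / q:
  layer 1 (silty sand): t_1 = 12.5 × 0.24 / 0.1011 = 29.67 d
  layer 2 (karst limestone): t_2 = 9.24 × 0.09 / 0.1011 = 8.225 d
Total t = Σ t_i = 37.90 days.

37.9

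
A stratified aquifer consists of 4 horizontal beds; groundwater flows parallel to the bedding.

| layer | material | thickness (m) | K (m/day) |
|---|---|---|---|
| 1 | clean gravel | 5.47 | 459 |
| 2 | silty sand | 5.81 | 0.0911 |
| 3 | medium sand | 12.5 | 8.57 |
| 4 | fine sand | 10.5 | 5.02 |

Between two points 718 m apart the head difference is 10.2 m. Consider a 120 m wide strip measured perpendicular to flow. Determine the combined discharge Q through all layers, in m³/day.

Flow is parallel to layering, so each bed carries its own Darcy discharge and the transmissivities add.
Σ(K_i·b_i) = 459×5.47 + 0.0911×5.81 + 8.57×12.5 + 5.02×10.5 = 2671 m²/day.
Hydraulic gradient i = Δh / L = 10.2 / 718 = 0.01421.
Q = Σ(K_i·b_i) · W · i = 2671 × 120 × 0.01421 = 4554 m³/day.

4550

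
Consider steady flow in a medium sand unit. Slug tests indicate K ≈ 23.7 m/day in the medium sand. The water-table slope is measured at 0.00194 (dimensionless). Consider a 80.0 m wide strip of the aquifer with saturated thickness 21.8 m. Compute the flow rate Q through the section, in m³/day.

Cross-sectional area A = 80.0 × 21.8 = 1744 m².
Hydraulic gradient i = 0.00194.
Darcy's law: Q = K · A · i = 23.70 × 1744 × 0.001940 = 80.19 m³/day.

80.2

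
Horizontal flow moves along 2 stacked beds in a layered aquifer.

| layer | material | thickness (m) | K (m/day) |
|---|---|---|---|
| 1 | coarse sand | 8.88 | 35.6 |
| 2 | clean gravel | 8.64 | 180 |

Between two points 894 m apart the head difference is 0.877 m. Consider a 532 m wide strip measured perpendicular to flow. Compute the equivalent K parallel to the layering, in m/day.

107

Flow is parallel to layering, so each bed carries its own Darcy discharge and the transmissivities add.
Σ(K_i·b_i) = 35.6×8.88 + 180×8.64 = 1871 m²/day.
Total thickness b = 17.52 m, so K_eq = Σ(K_i·b_i)/b = 106.8 m/day.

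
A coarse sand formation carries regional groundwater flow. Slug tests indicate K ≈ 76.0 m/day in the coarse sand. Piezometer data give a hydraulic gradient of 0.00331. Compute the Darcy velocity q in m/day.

Hydraulic gradient i = 0.00331.
Specific discharge q = K · i = 76.00 × 0.003310 = 0.2516 m/day.

0.252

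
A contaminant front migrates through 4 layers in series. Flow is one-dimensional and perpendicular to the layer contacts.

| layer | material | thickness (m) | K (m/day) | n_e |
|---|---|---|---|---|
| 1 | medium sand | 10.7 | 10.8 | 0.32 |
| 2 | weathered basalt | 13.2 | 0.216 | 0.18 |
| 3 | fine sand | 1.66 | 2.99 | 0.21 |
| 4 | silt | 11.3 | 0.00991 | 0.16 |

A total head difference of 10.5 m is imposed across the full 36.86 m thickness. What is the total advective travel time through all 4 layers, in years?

2.50

With flow normal to the layers, continuity requires the same specific discharge q through every layer.
Σ(b_i/K_i) = 10.7/10.8 + 13.2/0.216 + 1.66/2.99 + 11.3/0.00991 = 1203 d.
q = Δh / Σ(b_i/K_i) = 10.5 / 1203 = 0.008729 m/day.
In each layer the seepage velocity is v_i = q/n_i, so the layer transit time is t_i = b_i·n_i / q:
  layer 1 (medium sand): t_1 = 10.7 × 0.32 / 0.008729 = 392.3 d
  layer 2 (weathered basalt): t_2 = 13.2 × 0.18 / 0.008729 = 272.2 d
  layer 3 (fine sand): t_3 = 1.66 × 0.21 / 0.008729 = 39.94 d
  layer 4 (silt): t_4 = 11.3 × 0.16 / 0.008729 = 207.1 d
Total t = Σ t_i = 911.5 days = 2.496 years.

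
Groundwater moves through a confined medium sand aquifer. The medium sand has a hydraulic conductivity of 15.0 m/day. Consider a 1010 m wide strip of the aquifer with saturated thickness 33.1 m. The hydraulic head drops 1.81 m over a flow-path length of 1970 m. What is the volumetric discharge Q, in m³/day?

Cross-sectional area A = 1010 × 33.1 = 33431 m².
Hydraulic gradient i = Δh / L = 1.81 / 1970 = 0.0009188.
Darcy's law: Q = K · A · i = 15.00 × 33431 × 0.0009188 = 460.7 m³/day.

461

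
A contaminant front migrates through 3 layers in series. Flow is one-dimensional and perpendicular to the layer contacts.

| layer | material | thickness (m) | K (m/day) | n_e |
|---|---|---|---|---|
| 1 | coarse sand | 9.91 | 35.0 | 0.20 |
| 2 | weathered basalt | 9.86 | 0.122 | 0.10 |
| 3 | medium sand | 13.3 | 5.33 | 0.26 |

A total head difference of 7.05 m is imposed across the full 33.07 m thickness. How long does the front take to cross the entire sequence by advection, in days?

76.2

With flow normal to the layers, continuity requires the same specific discharge q through every layer.
Σ(b_i/K_i) = 9.91/35.0 + 9.86/0.122 + 13.3/5.33 = 83.60 d.
q = Δh / Σ(b_i/K_i) = 7.05 / 83.60 = 0.08433 m/day.
In each layer the seepage velocity is v_i = q/n_i, so the layer transit time is t_i = b_i·n_i / q:
  layer 1 (coarse sand): t_1 = 9.91 × 0.20 / 0.08433 = 23.50 d
  layer 2 (weathered basalt): t_2 = 9.86 × 0.10 / 0.08433 = 11.69 d
  layer 3 (medium sand): t_3 = 13.3 × 0.26 / 0.08433 = 41.00 d
Total t = Σ t_i = 76.20 days.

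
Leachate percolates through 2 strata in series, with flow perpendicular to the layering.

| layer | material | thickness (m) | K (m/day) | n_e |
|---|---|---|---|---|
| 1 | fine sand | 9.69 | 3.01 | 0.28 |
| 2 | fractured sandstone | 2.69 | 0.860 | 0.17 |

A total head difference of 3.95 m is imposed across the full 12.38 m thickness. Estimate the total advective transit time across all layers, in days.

With flow normal to the layers, continuity requires the same specific discharge q through every layer.
Σ(b_i/K_i) = 9.69/3.01 + 2.69/0.860 = 6.347 d.
q = Δh / Σ(b_i/K_i) = 3.95 / 6.347 = 0.6223 m/day.
In each layer the seepage velocity is v_i = q/n_i, so the layer transit time is t_i = b_i·n_i / q:
  layer 1 (fine sand): t_1 = 9.69 × 0.28 / 0.6223 = 4.360 d
  layer 2 (fractured sandstone): t_2 = 2.69 × 0.17 / 0.6223 = 0.7348 d
Total t = Σ t_i = 5.095 days.

5.09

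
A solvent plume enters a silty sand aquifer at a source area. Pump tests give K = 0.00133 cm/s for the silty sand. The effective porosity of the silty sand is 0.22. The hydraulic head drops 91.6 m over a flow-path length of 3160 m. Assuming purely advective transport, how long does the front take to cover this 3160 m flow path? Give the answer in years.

57.1

Convert K: 0.00133 cm/s × 864 = 1.149 m/day.
Hydraulic gradient i = Δh / L = 91.6 / 3160 = 0.02899.
Darcy flux q = K · i = 1.149 × 0.02899 = 0.03331 m/day.
Seepage velocity v = q / n_e = 0.03331 / 0.22 = 0.1514 m/day.
Travel time t = L / v = 3160 / 0.1514 = 20871 days = 57.14 years.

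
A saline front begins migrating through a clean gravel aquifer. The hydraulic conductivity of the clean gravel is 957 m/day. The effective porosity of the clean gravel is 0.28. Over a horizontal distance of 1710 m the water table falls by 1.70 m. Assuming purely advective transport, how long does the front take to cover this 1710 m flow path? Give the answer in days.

Hydraulic gradient i = Δh / L = 1.70 / 1710 = 0.0009942.
Darcy flux q = K · i = 957.0 × 0.0009942 = 0.9514 m/day.
Seepage velocity v = q / n_e = 0.9514 / 0.28 = 3.398 m/day.
Travel time t = L / v = 1710 / 3.398 = 503.3 days.

503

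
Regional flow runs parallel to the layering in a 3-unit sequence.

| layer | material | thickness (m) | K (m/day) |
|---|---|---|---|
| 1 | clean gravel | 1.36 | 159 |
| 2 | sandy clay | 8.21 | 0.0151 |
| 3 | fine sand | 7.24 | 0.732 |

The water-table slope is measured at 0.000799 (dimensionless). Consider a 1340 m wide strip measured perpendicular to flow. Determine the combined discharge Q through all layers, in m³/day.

Flow is parallel to layering, so each bed carries its own Darcy discharge and the transmissivities add.
Σ(K_i·b_i) = 159×1.36 + 0.0151×8.21 + 0.732×7.24 = 221.7 m²/day.
Hydraulic gradient i = 0.000799.
Q = Σ(K_i·b_i) · W · i = 221.7 × 1340 × 0.0007990 = 237.3 m³/day.

237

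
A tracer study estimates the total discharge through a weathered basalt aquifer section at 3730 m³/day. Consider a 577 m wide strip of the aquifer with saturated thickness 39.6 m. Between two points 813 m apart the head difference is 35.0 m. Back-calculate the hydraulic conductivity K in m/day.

3.79

Cross-sectional area A = 577 × 39.6 = 22849 m².
Hydraulic gradient i = Δh / L = 35.0 / 813 = 0.04305.
From Q = K·A·i, K = Q / (A·i) = 3730 / (22849 × 0.04305) = 3.792 m/day.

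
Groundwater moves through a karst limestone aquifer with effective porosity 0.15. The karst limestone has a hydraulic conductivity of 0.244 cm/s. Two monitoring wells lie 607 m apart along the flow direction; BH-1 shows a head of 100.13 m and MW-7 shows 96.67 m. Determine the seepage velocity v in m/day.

8.01

Convert K: 0.244 cm/s × 864 = 210.8 m/day.
Hydraulic gradient i = (100.13 − 96.67) / 607 = 3.46 / 607 = 0.005700.
Darcy flux q = K · i = 210.8 × 0.005700 = 1.202 m/day.
Seepage velocity v = q / n_e = 1.202 / 0.15 = 8.011 m/day.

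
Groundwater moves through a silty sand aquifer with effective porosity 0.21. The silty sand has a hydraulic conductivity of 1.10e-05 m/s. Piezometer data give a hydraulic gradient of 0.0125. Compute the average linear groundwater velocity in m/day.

0.0566

Convert K: 1.10e-05 m/s × 86400 = 0.9504 m/day.
Hydraulic gradient i = 0.0125.
Darcy flux q = K · i = 0.9504 × 0.01250 = 0.01188 m/day.
Seepage velocity v = q / n_e = 0.01188 / 0.21 = 0.05657 m/day.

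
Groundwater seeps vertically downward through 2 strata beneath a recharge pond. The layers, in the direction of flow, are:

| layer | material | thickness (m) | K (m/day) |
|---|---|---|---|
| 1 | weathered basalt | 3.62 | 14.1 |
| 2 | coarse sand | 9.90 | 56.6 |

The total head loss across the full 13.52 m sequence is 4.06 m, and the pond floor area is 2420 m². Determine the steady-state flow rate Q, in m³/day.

22800

Flow is perpendicular to layering, so the layers act in series and the equivalent K is the thickness-weighted harmonic mean.
Total thickness L = 3.62 + 9.90 = 13.52 m.
Σ(b_i/K_i) = 3.62/14.1 + 9.90/56.6 = 0.4316 d.
K_eq = L / Σ(b_i/K_i) = 13.52 / 0.4316 = 31.32 m/day.
Q = K_eq · A · (Δh/L) = 31.32 × 2420 × (4.06/13.52) = 22762 m³/day.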